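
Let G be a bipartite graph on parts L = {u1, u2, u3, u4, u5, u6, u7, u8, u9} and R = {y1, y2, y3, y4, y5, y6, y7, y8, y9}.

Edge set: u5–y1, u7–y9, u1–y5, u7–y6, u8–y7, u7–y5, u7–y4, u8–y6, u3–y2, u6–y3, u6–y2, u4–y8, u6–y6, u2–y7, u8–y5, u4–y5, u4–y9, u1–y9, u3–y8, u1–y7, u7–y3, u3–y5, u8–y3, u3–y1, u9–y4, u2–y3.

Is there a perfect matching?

For example, pair u1–y9, u2–y7, u3–y5, u4–y8, u5–y1, u6–y2, u7–y6, u8–y3, u9–y4.
All 9 left vertices are covered.

Yes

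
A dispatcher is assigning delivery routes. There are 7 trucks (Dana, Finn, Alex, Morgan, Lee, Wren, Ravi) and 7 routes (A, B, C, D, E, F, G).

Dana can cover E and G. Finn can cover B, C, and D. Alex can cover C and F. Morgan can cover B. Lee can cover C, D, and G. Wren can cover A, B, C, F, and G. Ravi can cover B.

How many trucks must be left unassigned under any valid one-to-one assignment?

1

One maximum matching: Dana→E, Finn→D, Alex→F, Morgan→B, Lee→C, Wren→G.
The set {Morgan, Ravi} has only 1 neighbour ({B}), so by Hall's theorem at most 6 of the 7 trucks can be matched.
That matches 6 of the 7, leaving 1 unmatched; no matching can do better.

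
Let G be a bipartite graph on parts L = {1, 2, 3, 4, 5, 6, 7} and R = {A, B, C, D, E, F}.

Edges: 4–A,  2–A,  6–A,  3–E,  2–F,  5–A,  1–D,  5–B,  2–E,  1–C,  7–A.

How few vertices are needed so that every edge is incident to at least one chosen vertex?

5

{1, 2, 3, 5, A} is a vertex cover of size 5: every edge has an endpoint in this set.
No smaller cover exists because 1–C, 2–F, 3–E, 4–A, 5–B is a matching of size 5, and a cover must include an endpoint of each of these disjoint edges (König's theorem).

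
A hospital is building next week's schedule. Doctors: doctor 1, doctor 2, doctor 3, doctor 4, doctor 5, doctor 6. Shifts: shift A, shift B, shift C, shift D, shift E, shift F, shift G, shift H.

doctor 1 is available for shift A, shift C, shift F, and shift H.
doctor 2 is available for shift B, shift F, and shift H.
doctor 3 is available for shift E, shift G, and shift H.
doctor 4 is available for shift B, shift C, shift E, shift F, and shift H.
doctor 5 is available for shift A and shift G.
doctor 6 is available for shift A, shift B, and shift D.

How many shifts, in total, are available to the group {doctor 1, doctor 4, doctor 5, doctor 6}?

8

The union of neighbours of {doctor 1, doctor 4, doctor 5, doctor 6} is {shift A, shift B, shift C, shift D, shift E, shift F, shift G, shift H}, which has 8 elements.
Since |N(S)| = 8 ≥ |S| = 4, Hall's condition holds for this subset.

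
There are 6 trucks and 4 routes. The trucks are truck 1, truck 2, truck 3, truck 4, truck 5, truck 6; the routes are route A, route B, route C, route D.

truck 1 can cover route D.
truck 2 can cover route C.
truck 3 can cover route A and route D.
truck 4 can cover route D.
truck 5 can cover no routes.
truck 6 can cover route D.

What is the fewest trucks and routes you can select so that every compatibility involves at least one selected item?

3

A maximum matching has 3 edges (e.g. truck 1–route D, truck 2–route C, truck 3–route A).
By König's theorem the minimum vertex cover has the same size. One such cover is {truck 2, truck 3, route D}.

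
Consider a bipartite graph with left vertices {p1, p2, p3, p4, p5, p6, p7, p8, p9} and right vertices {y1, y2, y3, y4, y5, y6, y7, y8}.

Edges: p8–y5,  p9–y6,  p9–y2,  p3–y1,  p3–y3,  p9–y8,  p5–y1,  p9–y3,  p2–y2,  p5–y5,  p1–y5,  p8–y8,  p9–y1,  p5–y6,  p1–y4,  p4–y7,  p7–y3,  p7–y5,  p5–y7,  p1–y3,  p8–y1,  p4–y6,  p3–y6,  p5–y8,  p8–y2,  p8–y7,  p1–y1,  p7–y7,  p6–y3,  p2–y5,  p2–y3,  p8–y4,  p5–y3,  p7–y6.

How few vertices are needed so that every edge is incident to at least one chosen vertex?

8

The 8 edges p1–y4, p2–y2, p3–y1, p4–y6, p5–y8, p6–y3, p7–y5, p8–y7 form a matching, so any vertex cover needs at least 8 vertices (one per matched edge).
Conversely {y1, y2, y3, y4, y5, y6, y7, y8} meets every edge and has exactly 8 vertices, so 8 is optimal.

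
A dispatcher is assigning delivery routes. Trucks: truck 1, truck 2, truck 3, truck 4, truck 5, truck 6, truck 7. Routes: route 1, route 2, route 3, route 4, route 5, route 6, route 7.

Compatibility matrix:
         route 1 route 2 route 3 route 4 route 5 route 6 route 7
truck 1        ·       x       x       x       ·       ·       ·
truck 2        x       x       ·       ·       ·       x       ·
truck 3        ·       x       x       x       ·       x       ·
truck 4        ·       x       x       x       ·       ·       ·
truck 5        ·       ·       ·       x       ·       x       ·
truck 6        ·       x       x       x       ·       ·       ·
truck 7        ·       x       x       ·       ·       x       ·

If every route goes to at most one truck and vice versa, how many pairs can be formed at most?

5

A valid assignment of size 5: truck 1-route 3, truck 2-route 1, truck 3-route 2, truck 4-route 4, truck 5-route 6.
The set {truck 1, truck 3, truck 4, truck 5, truck 6, truck 7} has only 4 neighbours ({route 2, route 3, route 4, route 6}), so by Hall's theorem at most 5 of the 7 trucks can be matched.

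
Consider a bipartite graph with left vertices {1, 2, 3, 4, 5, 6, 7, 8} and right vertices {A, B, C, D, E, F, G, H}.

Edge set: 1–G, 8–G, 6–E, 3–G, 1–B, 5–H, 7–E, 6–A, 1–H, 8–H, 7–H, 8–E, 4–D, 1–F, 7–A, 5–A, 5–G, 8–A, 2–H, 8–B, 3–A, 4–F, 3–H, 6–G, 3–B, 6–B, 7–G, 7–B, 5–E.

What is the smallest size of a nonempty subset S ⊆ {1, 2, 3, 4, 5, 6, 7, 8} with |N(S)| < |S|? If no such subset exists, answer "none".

Take S = {2, 3, 5, 6, 7, 8}. Its neighbourhood is {A, B, E, G, H}, so |N(S)| = 5 < |S| = 6.
Every subset of size less than 6 has at least as many neighbours as members, so 6 is the minimum.

6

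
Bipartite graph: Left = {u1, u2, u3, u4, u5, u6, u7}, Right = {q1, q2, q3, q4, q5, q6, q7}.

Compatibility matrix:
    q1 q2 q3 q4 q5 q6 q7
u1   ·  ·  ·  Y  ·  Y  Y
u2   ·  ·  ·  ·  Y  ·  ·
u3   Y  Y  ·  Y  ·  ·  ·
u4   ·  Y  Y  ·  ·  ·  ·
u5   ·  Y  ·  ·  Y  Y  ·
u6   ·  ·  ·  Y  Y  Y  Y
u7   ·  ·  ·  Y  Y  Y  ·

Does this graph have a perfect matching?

For example, pair u1→q4, u2→q5, u3→q1, u4→q3, u5→q2, u6→q7, u7→q6.
Every left vertex is matched, so this is a perfect matching.

Yes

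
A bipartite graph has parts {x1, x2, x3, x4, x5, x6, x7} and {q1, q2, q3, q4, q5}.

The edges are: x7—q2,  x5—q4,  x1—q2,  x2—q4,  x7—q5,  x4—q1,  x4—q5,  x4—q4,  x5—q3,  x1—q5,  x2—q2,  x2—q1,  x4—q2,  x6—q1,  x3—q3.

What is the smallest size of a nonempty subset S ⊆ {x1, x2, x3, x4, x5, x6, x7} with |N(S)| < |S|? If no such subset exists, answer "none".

5

Take S = {x1, x2, x4, x6, x7}. Its neighbourhood is {q1, q2, q4, q5}, so |N(S)| = 4 < |S| = 5.
Every subset of size less than 5 has at least as many neighbours as members, so 5 is the minimum.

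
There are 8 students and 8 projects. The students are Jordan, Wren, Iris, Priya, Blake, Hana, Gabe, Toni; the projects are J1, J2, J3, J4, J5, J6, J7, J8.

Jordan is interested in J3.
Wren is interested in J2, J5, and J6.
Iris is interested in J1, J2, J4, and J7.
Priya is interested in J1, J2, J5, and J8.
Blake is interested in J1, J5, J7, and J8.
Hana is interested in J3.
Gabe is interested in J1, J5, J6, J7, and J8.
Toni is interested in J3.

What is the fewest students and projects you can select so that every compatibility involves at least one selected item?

6

The 6 edges Jordan–J3, Wren–J5, Iris–J1, Priya–J8, Blake–J7, Gabe–J6 form a matching, so any vertex cover needs at least 6 vertices (one per matched edge).
Conversely {Wren, Iris, Priya, Blake, Gabe, J3} meets every edge and has exactly 6 vertices, so 6 is optimal.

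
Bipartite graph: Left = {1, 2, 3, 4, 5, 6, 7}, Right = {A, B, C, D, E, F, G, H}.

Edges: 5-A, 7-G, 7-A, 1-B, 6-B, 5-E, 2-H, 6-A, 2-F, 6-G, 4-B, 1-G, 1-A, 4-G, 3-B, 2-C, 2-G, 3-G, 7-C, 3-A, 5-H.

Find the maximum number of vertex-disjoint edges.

A valid assignment of size 6: 1→A, 2→F, 3→G, 4→B, 5→E, 7→C.
The set {1, 3, 4, 6} has only 3 neighbours ({A, B, G}), so by Hall's theorem at most 6 of the 7 left vertices can be matched.

6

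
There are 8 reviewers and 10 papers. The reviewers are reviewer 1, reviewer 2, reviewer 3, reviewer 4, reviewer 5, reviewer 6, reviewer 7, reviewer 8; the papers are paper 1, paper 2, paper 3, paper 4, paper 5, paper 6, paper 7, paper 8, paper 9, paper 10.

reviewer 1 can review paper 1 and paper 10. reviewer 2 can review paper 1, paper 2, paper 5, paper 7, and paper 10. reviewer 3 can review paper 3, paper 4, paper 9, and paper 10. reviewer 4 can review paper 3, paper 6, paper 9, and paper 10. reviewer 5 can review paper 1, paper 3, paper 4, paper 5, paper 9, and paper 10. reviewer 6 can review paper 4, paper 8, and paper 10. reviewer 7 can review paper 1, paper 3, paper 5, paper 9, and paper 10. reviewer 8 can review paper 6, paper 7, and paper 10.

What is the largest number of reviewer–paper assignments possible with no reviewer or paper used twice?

8

For example, pair reviewer 1–paper 1, reviewer 2–paper 2, reviewer 3–paper 4, reviewer 4–paper 6, reviewer 5–paper 5, reviewer 6–paper 8, reviewer 7–paper 10, reviewer 8–paper 7.
All 8 reviewers are matched, so no larger matching exists.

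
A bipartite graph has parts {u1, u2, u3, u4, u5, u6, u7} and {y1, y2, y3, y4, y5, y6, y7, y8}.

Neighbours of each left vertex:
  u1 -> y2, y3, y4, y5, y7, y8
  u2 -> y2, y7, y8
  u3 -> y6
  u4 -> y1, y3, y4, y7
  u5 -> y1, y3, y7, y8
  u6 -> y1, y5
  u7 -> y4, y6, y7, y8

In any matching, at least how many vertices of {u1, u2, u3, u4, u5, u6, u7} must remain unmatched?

For example, pair u1–y4, u2–y8, u3–y6, u4–y1, u5–y3, u6–y5, u7–y7.
This saturates every left vertex, so 7 is the maximum.
That matches 7 of the 7, leaving 0 unmatched; no matching can do better.

0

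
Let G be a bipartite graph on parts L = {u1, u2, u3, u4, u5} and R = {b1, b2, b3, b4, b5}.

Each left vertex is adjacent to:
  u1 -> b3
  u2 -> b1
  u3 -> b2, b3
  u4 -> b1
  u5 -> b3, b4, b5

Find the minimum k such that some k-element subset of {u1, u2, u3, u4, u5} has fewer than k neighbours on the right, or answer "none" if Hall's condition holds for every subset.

Take S = {u2, u4}. Its neighbourhood is {b1}, so |N(S)| = 1 < |S| = 2.
No single vertex violates Hall's condition since each has at least one neighbour, so 2 is the minimum.

2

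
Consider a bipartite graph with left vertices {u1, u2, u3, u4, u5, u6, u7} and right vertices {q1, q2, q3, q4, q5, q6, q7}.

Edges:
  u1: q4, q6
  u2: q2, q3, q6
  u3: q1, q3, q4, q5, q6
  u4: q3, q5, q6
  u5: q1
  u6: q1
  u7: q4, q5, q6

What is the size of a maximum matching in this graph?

One maximum matching: u1–q4, u2–q2, u3–q3, u4–q5, u5–q1, u7–q6.
The set {u5, u6} has only 1 neighbour ({q1}), so by Hall's theorem at most 6 of the 7 left vertices can be matched.

6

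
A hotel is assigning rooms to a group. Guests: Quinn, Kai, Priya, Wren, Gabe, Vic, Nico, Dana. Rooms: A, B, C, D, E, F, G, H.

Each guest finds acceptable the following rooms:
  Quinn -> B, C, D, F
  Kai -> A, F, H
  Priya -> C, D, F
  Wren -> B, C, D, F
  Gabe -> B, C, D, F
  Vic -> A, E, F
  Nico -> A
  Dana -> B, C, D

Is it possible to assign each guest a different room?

No

The set {Quinn, Priya, Wren, Gabe, Dana} has only 4 neighbours ({B, C, D, F}), so by Hall's theorem at most 7 of the 8 guests can be matched.
Hence no matching covers every guest.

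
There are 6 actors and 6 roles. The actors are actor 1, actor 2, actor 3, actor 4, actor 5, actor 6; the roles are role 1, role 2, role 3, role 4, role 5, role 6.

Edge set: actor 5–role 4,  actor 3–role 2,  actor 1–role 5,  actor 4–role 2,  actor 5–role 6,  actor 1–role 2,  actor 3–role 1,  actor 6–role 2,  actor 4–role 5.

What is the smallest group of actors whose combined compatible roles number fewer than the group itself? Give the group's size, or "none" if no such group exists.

1

Take S = {actor 2}. Its neighbourhood is {}, so |N(S)| = 0 < |S| = 1.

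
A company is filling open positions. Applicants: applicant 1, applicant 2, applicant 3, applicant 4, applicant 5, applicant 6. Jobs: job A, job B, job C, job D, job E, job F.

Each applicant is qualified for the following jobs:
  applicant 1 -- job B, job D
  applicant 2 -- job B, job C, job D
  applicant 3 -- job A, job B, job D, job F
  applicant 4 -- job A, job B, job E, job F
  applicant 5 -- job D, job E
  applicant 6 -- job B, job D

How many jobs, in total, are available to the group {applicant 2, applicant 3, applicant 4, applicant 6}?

The union of neighbours of {applicant 2, applicant 3, applicant 4, applicant 6} is {job A, job B, job C, job D, job E, job F}, which has 6 elements.
Since |N(S)| = 6 ≥ |S| = 4, Hall's condition holds for this subset.

6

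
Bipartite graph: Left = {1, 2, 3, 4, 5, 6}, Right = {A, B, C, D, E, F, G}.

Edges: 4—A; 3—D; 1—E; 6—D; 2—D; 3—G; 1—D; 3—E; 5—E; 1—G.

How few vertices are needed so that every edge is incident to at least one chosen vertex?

4

A maximum matching has 4 edges (e.g. 1–G, 2–D, 3–E, 4–A).
By König's theorem the minimum vertex cover has the same size. One such cover is {4, D, E, G}.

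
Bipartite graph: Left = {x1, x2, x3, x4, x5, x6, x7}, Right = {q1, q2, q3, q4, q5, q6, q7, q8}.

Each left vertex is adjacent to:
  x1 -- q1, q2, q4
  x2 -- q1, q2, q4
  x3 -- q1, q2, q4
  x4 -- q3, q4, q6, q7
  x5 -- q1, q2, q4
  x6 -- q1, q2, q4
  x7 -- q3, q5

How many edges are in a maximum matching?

For example, pair x1-q1, x2-q4, x3-q2, x4-q6, x7-q5.
The set {x1, x2, x3, x5, x6} has only 3 neighbours ({q1, q2, q4}), so by Hall's theorem at most 5 of the 7 left vertices can be matched.

5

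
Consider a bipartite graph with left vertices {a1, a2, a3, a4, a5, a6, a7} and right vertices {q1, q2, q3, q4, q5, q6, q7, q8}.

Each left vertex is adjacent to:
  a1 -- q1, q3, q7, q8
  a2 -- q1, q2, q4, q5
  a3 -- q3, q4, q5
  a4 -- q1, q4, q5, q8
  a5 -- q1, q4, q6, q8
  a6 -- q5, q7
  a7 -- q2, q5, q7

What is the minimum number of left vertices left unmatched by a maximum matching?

0

For example, pair a1-q7, a2-q4, a3-q3, a4-q8, a5-q6, a6-q5, a7-q2.
This saturates every left vertex, so 7 is the maximum.
That matches 7 of the 7, leaving 0 unmatched; no matching can do better.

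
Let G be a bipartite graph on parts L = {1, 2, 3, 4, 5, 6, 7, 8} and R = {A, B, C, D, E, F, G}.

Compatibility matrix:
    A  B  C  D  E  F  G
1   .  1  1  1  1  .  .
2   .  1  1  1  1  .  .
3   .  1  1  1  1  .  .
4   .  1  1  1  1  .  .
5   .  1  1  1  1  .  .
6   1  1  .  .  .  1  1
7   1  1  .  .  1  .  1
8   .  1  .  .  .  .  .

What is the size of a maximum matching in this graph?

A valid assignment of size 6: 1→D, 2→C, 3→E, 4→B, 6→F, 7→G.
The set {1, 2, 3, 4, 5, 8} has only 4 neighbours ({B, C, D, E}), so by Hall's theorem at most 6 of the 8 left vertices can be matched.

6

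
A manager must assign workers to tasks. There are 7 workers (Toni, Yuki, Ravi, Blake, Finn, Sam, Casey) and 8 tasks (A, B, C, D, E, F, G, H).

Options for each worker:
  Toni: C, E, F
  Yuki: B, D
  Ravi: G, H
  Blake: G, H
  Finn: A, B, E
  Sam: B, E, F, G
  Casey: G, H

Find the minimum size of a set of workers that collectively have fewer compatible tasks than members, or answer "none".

Take S = {Ravi, Blake, Casey}. Its neighbourhood is {G, H}, so |N(S)| = 2 < |S| = 3.
Every subset of size less than 3 has at least as many neighbours as members, so 3 is the minimum.

3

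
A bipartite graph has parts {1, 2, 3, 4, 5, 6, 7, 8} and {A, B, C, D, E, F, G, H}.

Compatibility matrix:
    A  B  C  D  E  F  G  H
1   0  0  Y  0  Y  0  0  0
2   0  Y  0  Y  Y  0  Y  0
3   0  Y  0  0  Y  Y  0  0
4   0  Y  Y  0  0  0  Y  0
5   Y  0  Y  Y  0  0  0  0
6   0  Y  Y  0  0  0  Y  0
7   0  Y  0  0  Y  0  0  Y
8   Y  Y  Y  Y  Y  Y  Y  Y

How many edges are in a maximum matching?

8

For example, pair 1–E, 2–D, 3–F, 4–B, 5–A, 6–C, 7–H, 8–G.
All 8 left vertices are matched, so no larger matching exists.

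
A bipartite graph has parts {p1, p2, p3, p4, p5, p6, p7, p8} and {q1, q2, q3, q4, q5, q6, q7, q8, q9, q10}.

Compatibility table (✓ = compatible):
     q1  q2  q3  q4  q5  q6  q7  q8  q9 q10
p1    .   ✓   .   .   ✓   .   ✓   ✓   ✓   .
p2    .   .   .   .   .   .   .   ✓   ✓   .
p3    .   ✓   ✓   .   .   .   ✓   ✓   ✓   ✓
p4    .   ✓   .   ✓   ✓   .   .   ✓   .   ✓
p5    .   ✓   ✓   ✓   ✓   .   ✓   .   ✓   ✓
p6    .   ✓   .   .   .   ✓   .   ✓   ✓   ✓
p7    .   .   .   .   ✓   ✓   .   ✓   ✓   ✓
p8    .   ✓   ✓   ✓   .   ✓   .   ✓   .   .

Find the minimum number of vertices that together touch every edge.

{p1, p2, p3, p4, p5, p6, p7, p8} is a vertex cover of size 8: every edge has an endpoint in this set.
No smaller cover exists because p1–q7, p2–q8, p3–q3, p4–q2, p5–q4, p6–q9, p7–q10, p8–q6 is a matching of size 8, and a cover must include an endpoint of each of these disjoint edges (König's theorem).

8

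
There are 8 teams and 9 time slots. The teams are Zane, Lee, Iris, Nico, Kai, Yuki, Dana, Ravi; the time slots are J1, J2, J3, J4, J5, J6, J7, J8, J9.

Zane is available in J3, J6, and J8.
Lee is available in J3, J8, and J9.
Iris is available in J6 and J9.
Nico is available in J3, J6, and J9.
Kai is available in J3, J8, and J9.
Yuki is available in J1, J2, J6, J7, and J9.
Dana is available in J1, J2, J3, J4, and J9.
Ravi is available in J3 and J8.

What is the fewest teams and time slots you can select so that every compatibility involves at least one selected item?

6

A maximum matching has 6 edges (e.g. Zane–J3, Lee–J8, Iris–J6, Nico–J9, Yuki–J7, Dana–J2).
By König's theorem the minimum vertex cover has the same size. One such cover is {Yuki, Dana, J3, J6, J8, J9}.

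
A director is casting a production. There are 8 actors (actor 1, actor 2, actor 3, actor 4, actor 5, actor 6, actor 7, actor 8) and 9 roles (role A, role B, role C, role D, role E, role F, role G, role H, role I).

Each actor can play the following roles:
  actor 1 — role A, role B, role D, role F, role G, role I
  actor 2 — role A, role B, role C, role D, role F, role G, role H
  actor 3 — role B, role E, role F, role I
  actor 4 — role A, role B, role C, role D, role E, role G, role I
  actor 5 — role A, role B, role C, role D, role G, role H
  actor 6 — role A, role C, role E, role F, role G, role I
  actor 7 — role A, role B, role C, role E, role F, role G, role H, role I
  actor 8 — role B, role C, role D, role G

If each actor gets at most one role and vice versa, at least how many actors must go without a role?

One maximum matching: actor 1-role B, actor 2-role A, actor 3-role E, actor 4-role I, actor 5-role H, actor 6-role F, actor 7-role C, actor 8-role G.
This saturates every actor, so 8 is the maximum.
That matches 8 of the 8, leaving 0 unmatched; no matching can do better.

0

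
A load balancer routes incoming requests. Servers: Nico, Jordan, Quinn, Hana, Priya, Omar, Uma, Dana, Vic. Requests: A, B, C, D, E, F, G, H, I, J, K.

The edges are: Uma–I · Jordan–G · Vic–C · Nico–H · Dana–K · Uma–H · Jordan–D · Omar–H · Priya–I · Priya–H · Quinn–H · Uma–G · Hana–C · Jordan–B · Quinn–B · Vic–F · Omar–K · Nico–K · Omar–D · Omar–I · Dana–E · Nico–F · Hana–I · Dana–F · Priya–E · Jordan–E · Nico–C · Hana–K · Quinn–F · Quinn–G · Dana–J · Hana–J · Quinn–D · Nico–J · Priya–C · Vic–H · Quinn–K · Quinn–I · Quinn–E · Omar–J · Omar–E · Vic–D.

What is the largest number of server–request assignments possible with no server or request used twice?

One maximum matching: Nico-K, Jordan-B, Quinn-G, Hana-I, Priya-C, Omar-J, Uma-H, Dana-E, Vic-F.
All 9 servers are matched, so no larger matching exists.

9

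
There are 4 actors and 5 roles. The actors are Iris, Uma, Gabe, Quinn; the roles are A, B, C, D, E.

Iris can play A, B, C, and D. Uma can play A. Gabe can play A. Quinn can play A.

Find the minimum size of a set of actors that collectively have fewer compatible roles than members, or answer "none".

Take S = {Uma, Gabe}. Its neighbourhood is {A}, so |N(S)| = 1 < |S| = 2.
No single vertex violates Hall's condition since each has at least one neighbour, so 2 is the minimum.

2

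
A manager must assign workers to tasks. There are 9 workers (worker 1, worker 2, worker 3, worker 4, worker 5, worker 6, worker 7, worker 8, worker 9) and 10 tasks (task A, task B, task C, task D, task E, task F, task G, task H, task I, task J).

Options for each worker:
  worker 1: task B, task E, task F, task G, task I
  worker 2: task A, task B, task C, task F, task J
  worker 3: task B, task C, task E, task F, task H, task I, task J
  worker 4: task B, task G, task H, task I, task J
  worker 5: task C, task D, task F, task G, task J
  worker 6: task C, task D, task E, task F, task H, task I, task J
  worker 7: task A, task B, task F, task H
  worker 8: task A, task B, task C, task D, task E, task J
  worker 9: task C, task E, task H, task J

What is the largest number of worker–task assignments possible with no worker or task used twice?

9

A valid assignment of size 9: worker 1–task G, worker 2–task F, worker 3–task I, worker 4–task H, worker 5–task C, worker 6–task D, worker 7–task B, worker 8–task A, worker 9–task E.
All 9 workers are matched, so no larger matching exists.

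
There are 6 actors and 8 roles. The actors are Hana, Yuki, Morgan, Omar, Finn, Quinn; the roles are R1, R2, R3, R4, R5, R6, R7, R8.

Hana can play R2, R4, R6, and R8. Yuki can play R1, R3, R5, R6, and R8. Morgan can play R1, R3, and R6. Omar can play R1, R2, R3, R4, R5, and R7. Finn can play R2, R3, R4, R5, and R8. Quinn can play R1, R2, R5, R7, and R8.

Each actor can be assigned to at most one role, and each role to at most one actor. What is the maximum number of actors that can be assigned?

For example, pair Hana→R8, Yuki→R6, Morgan→R1, Omar→R3, Finn→R4, Quinn→R2.
This saturates every actor, so 6 is the maximum.

6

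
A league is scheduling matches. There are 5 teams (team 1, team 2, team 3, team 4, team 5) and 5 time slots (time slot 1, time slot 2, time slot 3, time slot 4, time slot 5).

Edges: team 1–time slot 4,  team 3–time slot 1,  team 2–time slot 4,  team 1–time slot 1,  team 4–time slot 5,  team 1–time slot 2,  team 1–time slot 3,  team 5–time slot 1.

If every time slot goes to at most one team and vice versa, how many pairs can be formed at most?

For example, pair team 1–time slot 2, team 2–time slot 4, team 3–time slot 1, team 4–time slot 5.
The set {team 3, team 5} has only 1 neighbour ({time slot 1}), so by Hall's theorem at most 4 of the 5 teams can be matched.

4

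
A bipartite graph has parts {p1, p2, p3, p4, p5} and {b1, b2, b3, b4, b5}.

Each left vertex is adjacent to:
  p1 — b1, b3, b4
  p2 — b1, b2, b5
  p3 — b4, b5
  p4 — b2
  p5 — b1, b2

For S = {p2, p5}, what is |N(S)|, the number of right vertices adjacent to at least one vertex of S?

3

The union of neighbours of {p2, p5} is {b1, b2, b5}, which has 3 elements.
Since |N(S)| = 3 ≥ |S| = 2, Hall's condition holds for this subset.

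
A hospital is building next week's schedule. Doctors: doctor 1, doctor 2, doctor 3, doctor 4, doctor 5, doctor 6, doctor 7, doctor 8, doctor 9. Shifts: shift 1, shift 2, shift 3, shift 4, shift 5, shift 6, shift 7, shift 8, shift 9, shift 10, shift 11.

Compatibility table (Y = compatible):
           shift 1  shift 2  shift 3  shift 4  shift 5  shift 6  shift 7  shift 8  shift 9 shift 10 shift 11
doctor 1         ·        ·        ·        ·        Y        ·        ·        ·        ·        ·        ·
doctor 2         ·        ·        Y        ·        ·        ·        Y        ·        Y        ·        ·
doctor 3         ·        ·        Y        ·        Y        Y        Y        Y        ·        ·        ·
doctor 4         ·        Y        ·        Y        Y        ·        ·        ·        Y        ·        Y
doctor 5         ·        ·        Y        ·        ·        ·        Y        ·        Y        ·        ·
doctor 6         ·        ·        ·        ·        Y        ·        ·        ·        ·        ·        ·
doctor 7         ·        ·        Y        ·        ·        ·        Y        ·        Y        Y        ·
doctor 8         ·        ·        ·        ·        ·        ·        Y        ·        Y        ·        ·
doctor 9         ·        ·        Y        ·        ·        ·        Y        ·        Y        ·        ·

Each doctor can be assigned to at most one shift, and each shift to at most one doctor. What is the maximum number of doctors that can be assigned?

One maximum matching: doctor 1-shift 5, doctor 2-shift 9, doctor 3-shift 6, doctor 4-shift 11, doctor 5-shift 3, doctor 7-shift 10, doctor 8-shift 7.
The set {doctor 1, doctor 2, doctor 5, doctor 6, doctor 8, doctor 9} has only 4 neighbours ({shift 3, shift 5, shift 7, shift 9}), so by Hall's theorem at most 7 of the 9 doctors can be matched.

7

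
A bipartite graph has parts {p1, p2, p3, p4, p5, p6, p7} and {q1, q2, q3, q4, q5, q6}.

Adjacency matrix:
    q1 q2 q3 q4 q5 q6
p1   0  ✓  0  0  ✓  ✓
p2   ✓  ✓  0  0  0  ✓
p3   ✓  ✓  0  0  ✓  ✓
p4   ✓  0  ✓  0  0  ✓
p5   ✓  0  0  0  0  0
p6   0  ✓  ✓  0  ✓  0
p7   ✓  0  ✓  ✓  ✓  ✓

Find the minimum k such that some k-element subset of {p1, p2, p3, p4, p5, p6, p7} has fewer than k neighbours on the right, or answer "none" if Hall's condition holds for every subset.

6

Take S = {p1, p2, p3, p4, p5, p6}. Its neighbourhood is {q1, q2, q3, q5, q6}, so |N(S)| = 5 < |S| = 6.
Every subset of size less than 6 has at least as many neighbours as members, so 6 is the minimum.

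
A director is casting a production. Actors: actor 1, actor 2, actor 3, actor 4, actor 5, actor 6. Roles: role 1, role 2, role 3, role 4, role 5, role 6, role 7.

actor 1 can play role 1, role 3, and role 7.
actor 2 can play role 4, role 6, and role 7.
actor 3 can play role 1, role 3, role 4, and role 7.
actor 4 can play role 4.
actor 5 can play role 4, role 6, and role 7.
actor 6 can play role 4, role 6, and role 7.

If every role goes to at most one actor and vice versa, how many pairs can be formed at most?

5

A valid assignment of size 5: actor 1→role 1, actor 2→role 6, actor 3→role 3, actor 4→role 4, actor 5→role 7.
The set {actor 2, actor 4, actor 5, actor 6} has only 3 neighbours ({role 4, role 6, role 7}), so by Hall's theorem at most 5 of the 6 actors can be matched.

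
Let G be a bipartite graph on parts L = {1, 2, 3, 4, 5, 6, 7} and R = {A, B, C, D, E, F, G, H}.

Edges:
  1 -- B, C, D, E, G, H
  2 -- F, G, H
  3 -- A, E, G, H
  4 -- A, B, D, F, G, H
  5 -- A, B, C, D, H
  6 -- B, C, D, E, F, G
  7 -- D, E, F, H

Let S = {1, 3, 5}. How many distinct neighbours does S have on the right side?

The union of neighbours of {1, 3, 5} is {A, B, C, D, E, G, H}, which has 7 elements.
Since |N(S)| = 7 ≥ |S| = 3, Hall's condition holds for this subset.

7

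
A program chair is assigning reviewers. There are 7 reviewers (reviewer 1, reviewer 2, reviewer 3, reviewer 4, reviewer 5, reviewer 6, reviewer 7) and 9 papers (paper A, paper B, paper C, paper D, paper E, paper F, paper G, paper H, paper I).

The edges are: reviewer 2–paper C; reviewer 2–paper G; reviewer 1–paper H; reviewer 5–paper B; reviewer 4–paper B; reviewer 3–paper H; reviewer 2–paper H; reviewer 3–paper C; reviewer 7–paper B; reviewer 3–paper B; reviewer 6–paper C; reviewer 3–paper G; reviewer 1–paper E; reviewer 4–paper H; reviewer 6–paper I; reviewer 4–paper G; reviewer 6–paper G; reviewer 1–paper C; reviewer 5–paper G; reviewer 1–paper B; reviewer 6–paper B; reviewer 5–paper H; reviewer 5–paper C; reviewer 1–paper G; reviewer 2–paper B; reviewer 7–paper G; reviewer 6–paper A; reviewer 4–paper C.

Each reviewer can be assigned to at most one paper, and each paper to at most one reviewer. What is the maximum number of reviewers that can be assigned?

6

One maximum matching: reviewer 1→paper E, reviewer 2→paper H, reviewer 3→paper G, reviewer 4→paper C, reviewer 5→paper B, reviewer 6→paper I.
The set {reviewer 2, reviewer 3, reviewer 4, reviewer 5, reviewer 7} has only 4 neighbours ({paper B, paper C, paper G, paper H}), so by Hall's theorem at most 6 of the 7 reviewers can be matched.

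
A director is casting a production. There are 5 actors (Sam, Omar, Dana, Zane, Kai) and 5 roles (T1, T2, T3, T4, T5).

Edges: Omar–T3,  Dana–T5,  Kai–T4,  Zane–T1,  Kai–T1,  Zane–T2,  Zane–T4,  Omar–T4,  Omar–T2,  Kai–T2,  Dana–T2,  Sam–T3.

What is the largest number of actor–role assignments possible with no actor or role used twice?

One maximum matching: Sam-T3, Omar-T4, Dana-T5, Zane-T1, Kai-T2.
All 5 actors are matched, so no larger matching exists.

5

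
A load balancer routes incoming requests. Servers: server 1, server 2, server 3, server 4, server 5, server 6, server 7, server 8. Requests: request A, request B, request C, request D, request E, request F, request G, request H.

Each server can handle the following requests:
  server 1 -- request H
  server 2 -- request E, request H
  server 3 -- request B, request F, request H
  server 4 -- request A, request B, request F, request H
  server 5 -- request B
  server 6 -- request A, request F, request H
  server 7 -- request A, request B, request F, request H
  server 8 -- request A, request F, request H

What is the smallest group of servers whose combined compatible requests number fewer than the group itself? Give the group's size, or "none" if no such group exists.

Take S = {server 1, server 3, server 4, server 5, server 6}. Its neighbourhood is {request A, request B, request F, request H}, so |N(S)| = 4 < |S| = 5.
Every subset of size less than 5 has at least as many neighbours as members, so 5 is the minimum.

5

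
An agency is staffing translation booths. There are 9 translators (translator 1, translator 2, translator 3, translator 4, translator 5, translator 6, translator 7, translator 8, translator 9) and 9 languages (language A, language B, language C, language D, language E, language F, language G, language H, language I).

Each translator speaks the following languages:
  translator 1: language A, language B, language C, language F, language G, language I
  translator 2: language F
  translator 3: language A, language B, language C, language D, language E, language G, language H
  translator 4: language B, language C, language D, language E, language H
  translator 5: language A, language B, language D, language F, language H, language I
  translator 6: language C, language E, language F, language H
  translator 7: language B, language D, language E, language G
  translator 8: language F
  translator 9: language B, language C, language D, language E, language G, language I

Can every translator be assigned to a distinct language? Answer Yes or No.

The set {translator 2, translator 8} has only 1 neighbour ({language F}), so by Hall's theorem at most 8 of the 9 translators can be matched.
Hence no matching covers every translator.

No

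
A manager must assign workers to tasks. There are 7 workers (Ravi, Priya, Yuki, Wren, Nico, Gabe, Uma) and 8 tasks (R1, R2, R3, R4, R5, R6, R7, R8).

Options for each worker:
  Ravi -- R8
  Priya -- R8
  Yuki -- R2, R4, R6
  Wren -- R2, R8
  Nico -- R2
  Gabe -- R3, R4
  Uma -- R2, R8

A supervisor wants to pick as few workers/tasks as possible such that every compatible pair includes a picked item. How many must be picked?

{Yuki, Gabe, R2, R8} is a vertex cover of size 4: every edge has an endpoint in this set.
No smaller cover exists because Ravi–R8, Yuki–R6, Wren–R2, Gabe–R4 is a matching of size 4, and a cover must include an endpoint of each of these disjoint edges (König's theorem).

4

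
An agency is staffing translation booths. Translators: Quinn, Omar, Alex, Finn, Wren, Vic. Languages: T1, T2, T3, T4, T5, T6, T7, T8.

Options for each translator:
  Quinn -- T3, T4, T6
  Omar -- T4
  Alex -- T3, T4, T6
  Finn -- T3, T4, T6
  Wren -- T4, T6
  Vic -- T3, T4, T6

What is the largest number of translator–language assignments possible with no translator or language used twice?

A valid assignment of size 3: Quinn→T3, Omar→T4, Alex→T6.
The set {Quinn, Omar, Alex, Finn, Wren, Vic} has only 3 neighbours ({T3, T4, T6}), so by Hall's theorem at most 3 of the 6 translators can be matched.

3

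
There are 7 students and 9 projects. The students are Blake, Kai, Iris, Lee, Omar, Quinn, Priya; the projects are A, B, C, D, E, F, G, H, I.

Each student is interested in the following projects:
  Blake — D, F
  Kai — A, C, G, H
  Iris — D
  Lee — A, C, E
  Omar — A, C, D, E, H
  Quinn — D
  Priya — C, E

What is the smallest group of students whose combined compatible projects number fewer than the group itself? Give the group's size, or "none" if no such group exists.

2

Take S = {Iris, Quinn}. Its neighbourhood is {D}, so |N(S)| = 1 < |S| = 2.
No single vertex violates Hall's condition since each has at least one neighbour, so 2 is the minimum.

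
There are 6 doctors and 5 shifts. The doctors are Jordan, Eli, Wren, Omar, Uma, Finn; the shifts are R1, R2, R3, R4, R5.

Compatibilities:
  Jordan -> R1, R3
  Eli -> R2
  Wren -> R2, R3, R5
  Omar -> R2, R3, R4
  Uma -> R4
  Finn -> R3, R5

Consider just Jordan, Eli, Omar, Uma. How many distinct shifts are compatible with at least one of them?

4

The union of neighbours of {Jordan, Eli, Omar, Uma} is {R1, R2, R3, R4}, which has 4 elements.
Since |N(S)| = 4 ≥ |S| = 4, Hall's condition holds for this subset.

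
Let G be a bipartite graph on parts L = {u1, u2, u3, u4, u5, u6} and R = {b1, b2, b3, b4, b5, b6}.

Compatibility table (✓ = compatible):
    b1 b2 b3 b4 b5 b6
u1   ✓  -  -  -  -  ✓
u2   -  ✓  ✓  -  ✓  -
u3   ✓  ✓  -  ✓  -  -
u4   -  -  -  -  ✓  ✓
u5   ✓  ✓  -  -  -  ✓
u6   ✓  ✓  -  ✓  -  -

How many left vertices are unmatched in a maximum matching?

0

A valid assignment of size 6: u1→b1, u2→b3, u3→b2, u4→b5, u5→b6, u6→b4.
This saturates every left vertex, so 6 is the maximum.
That matches 6 of the 6, leaving 0 unmatched; no matching can do better.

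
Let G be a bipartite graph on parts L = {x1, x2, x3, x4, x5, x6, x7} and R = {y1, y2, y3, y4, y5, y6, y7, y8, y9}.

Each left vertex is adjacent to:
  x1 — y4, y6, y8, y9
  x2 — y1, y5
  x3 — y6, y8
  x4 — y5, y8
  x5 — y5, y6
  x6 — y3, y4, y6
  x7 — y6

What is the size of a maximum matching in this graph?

6

A valid assignment of size 6: x1→y4, x2→y1, x3→y8, x4→y5, x5→y6, x6→y3.
The set {x3, x4, x5, x7} has only 3 neighbours ({y5, y6, y8}), so by Hall's theorem at most 6 of the 7 left vertices can be matched.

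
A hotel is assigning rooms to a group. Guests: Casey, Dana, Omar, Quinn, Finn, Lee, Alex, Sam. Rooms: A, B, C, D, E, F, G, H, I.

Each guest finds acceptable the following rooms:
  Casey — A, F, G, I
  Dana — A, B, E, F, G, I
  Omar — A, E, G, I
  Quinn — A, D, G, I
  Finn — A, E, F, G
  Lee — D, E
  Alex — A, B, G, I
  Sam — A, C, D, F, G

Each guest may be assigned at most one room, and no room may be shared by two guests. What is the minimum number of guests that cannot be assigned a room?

0

A valid assignment of size 8: Casey–F, Dana–B, Omar–A, Quinn–G, Finn–E, Lee–D, Alex–I, Sam–C.
All 8 guests are matched, so no larger matching exists.
That matches 8 of the 8, leaving 0 unmatched; no matching can do better.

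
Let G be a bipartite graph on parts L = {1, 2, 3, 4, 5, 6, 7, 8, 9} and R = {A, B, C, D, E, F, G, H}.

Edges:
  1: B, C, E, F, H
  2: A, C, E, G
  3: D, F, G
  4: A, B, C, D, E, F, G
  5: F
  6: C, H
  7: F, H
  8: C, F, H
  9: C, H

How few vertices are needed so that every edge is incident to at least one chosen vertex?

7

The 7 edges 1–E, 2–G, 3–D, 4–A, 5–F, 6–C, 7–H form a matching, so any vertex cover needs at least 7 vertices (one per matched edge).
Conversely {1, 2, 3, 4, C, F, H} meets every edge and has exactly 7 vertices, so 7 is optimal.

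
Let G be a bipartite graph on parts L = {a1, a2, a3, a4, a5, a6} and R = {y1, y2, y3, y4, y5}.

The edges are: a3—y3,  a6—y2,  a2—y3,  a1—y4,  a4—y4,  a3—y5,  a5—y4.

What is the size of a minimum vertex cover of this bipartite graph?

A maximum matching has 4 edges (e.g. a1–y4, a2–y3, a3–y5, a6–y2).
By König's theorem the minimum vertex cover has the same size. One such cover is {a2, a3, a6, y4}.

4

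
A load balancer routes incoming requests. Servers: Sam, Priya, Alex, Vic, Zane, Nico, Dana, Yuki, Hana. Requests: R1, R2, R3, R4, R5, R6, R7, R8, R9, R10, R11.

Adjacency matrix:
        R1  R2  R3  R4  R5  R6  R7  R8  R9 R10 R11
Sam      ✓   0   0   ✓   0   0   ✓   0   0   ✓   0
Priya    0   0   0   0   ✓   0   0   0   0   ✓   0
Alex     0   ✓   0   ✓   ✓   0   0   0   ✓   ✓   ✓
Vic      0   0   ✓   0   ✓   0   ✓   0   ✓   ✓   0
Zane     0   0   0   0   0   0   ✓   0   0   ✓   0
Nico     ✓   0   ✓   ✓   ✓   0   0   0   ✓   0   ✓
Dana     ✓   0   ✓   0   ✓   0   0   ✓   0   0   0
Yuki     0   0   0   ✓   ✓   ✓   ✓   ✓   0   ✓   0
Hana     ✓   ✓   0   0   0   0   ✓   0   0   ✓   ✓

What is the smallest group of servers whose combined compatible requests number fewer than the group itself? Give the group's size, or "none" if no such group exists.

A matching saturating every server exists, for instance Sam→R4, Priya→R5, Alex→R9, Vic→R10, Zane→R7, Nico→R3, Dana→R8, Yuki→R6, Hana→R2.
By Hall's marriage theorem, this means |N(S)| ≥ |S| for every subset S, so no violating subset exists.

none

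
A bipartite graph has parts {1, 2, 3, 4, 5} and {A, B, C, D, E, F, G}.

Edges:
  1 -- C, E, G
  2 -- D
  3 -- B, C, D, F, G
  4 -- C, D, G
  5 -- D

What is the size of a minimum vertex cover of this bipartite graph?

4

The 4 edges 1–E, 2–D, 3–B, 4–G form a matching, so any vertex cover needs at least 4 vertices (one per matched edge).
Conversely {1, 3, 4, D} meets every edge and has exactly 4 vertices, so 4 is optimal.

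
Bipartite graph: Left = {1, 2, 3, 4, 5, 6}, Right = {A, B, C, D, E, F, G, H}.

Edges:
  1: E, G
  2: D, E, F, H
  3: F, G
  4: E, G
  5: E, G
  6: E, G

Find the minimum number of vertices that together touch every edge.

4

{2, 3, E, G} is a vertex cover of size 4: every edge has an endpoint in this set.
No smaller cover exists because 1–G, 2–H, 3–F, 4–E is a matching of size 4, and a cover must include an endpoint of each of these disjoint edges (König's theorem).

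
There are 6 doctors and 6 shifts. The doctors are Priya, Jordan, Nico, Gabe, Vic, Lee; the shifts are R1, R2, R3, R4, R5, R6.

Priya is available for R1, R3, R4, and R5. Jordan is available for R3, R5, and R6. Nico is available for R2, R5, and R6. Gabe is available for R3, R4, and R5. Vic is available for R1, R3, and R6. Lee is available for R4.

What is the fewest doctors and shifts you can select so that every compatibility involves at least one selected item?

The 6 edges Priya–R1, Jordan–R3, Nico–R2, Gabe–R5, Vic–R6, Lee–R4 form a matching, so any vertex cover needs at least 6 vertices (one per matched edge).
Conversely {Priya, Jordan, Nico, Gabe, Vic, Lee} meets every edge and has exactly 6 vertices, so 6 is optimal.

6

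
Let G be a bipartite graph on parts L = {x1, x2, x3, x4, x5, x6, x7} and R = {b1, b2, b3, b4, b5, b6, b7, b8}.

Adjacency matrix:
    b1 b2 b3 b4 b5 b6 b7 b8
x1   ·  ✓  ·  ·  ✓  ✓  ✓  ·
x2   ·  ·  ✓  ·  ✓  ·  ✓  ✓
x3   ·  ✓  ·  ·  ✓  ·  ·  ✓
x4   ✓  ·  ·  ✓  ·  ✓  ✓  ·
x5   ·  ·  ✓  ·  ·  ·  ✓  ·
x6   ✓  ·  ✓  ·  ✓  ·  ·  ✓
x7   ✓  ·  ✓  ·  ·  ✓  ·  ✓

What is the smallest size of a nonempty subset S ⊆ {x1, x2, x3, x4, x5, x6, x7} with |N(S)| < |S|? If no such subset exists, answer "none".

none

A matching saturating every left vertex exists, for instance x1→b6, x2→b5, x3→b2, x4→b4, x5→b7, x6→b8, x7→b3.
By Hall's marriage theorem, this means |N(S)| ≥ |S| for every subset S, so no violating subset exists.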